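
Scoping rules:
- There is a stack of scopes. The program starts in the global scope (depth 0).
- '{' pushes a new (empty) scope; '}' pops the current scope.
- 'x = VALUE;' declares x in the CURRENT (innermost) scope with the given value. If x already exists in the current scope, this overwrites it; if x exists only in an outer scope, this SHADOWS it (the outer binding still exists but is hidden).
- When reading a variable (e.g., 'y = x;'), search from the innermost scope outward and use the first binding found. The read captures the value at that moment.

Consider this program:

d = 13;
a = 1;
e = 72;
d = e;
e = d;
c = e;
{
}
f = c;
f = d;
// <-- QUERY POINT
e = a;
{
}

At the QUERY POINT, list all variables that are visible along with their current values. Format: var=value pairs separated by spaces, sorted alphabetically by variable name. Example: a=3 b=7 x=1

Answer: a=1 c=72 d=72 e=72 f=72

Derivation:
Step 1: declare d=13 at depth 0
Step 2: declare a=1 at depth 0
Step 3: declare e=72 at depth 0
Step 4: declare d=(read e)=72 at depth 0
Step 5: declare e=(read d)=72 at depth 0
Step 6: declare c=(read e)=72 at depth 0
Step 7: enter scope (depth=1)
Step 8: exit scope (depth=0)
Step 9: declare f=(read c)=72 at depth 0
Step 10: declare f=(read d)=72 at depth 0
Visible at query point: a=1 c=72 d=72 e=72 f=72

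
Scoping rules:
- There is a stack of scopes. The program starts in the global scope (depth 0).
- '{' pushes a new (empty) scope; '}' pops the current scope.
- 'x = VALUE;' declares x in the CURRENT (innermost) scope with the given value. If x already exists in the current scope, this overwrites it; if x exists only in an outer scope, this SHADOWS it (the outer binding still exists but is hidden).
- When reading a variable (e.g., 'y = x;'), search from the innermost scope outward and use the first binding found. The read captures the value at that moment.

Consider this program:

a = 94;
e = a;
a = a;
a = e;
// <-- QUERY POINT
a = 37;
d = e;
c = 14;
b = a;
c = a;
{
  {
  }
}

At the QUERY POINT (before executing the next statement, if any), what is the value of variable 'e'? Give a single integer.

Step 1: declare a=94 at depth 0
Step 2: declare e=(read a)=94 at depth 0
Step 3: declare a=(read a)=94 at depth 0
Step 4: declare a=(read e)=94 at depth 0
Visible at query point: a=94 e=94

Answer: 94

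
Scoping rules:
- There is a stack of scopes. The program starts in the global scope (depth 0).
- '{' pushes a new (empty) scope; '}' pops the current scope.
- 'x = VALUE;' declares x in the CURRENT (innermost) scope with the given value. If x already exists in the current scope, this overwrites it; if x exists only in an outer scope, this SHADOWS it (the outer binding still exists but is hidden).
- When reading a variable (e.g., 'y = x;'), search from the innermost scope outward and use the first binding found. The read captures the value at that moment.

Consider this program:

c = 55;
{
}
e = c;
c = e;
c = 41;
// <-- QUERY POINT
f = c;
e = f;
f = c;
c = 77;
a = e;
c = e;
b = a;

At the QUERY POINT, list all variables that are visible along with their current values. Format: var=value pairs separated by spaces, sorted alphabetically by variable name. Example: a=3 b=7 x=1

Step 1: declare c=55 at depth 0
Step 2: enter scope (depth=1)
Step 3: exit scope (depth=0)
Step 4: declare e=(read c)=55 at depth 0
Step 5: declare c=(read e)=55 at depth 0
Step 6: declare c=41 at depth 0
Visible at query point: c=41 e=55

Answer: c=41 e=55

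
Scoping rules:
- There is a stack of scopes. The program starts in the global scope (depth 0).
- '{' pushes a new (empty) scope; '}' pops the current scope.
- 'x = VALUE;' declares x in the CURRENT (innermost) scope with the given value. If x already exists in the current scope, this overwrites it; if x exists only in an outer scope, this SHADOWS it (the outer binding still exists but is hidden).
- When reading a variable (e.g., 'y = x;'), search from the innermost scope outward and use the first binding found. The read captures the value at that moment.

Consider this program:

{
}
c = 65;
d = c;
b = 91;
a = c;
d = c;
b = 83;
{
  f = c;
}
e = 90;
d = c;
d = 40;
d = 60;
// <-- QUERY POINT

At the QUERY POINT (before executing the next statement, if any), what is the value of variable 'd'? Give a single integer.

Answer: 60

Derivation:
Step 1: enter scope (depth=1)
Step 2: exit scope (depth=0)
Step 3: declare c=65 at depth 0
Step 4: declare d=(read c)=65 at depth 0
Step 5: declare b=91 at depth 0
Step 6: declare a=(read c)=65 at depth 0
Step 7: declare d=(read c)=65 at depth 0
Step 8: declare b=83 at depth 0
Step 9: enter scope (depth=1)
Step 10: declare f=(read c)=65 at depth 1
Step 11: exit scope (depth=0)
Step 12: declare e=90 at depth 0
Step 13: declare d=(read c)=65 at depth 0
Step 14: declare d=40 at depth 0
Step 15: declare d=60 at depth 0
Visible at query point: a=65 b=83 c=65 d=60 e=90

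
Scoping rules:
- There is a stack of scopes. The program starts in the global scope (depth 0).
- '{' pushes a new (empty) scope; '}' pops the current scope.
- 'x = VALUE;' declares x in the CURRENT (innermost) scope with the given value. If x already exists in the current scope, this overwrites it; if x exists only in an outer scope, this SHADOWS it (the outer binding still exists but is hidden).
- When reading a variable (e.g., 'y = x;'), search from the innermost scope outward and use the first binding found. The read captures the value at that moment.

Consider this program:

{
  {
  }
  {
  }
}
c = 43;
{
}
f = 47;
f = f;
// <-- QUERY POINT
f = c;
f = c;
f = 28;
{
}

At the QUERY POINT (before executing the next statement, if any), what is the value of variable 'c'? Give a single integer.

Step 1: enter scope (depth=1)
Step 2: enter scope (depth=2)
Step 3: exit scope (depth=1)
Step 4: enter scope (depth=2)
Step 5: exit scope (depth=1)
Step 6: exit scope (depth=0)
Step 7: declare c=43 at depth 0
Step 8: enter scope (depth=1)
Step 9: exit scope (depth=0)
Step 10: declare f=47 at depth 0
Step 11: declare f=(read f)=47 at depth 0
Visible at query point: c=43 f=47

Answer: 43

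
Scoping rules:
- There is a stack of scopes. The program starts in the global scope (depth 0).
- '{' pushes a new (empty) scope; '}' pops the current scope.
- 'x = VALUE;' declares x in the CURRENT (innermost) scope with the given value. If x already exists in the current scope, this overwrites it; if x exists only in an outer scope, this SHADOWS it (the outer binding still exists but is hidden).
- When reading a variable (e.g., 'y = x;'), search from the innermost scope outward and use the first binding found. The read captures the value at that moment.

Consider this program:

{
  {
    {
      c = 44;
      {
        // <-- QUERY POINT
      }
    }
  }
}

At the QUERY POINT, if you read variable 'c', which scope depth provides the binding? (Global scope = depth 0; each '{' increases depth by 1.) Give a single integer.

Answer: 3

Derivation:
Step 1: enter scope (depth=1)
Step 2: enter scope (depth=2)
Step 3: enter scope (depth=3)
Step 4: declare c=44 at depth 3
Step 5: enter scope (depth=4)
Visible at query point: c=44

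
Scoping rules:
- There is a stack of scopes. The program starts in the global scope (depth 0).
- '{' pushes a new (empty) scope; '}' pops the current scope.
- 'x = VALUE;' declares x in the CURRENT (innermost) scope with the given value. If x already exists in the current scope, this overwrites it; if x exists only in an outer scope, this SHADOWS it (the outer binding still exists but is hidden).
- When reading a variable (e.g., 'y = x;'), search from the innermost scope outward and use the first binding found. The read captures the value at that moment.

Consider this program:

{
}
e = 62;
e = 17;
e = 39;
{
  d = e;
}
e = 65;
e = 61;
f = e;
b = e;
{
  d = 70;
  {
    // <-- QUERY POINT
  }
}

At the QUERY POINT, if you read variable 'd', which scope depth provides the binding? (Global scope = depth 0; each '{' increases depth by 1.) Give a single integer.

Answer: 1

Derivation:
Step 1: enter scope (depth=1)
Step 2: exit scope (depth=0)
Step 3: declare e=62 at depth 0
Step 4: declare e=17 at depth 0
Step 5: declare e=39 at depth 0
Step 6: enter scope (depth=1)
Step 7: declare d=(read e)=39 at depth 1
Step 8: exit scope (depth=0)
Step 9: declare e=65 at depth 0
Step 10: declare e=61 at depth 0
Step 11: declare f=(read e)=61 at depth 0
Step 12: declare b=(read e)=61 at depth 0
Step 13: enter scope (depth=1)
Step 14: declare d=70 at depth 1
Step 15: enter scope (depth=2)
Visible at query point: b=61 d=70 e=61 f=61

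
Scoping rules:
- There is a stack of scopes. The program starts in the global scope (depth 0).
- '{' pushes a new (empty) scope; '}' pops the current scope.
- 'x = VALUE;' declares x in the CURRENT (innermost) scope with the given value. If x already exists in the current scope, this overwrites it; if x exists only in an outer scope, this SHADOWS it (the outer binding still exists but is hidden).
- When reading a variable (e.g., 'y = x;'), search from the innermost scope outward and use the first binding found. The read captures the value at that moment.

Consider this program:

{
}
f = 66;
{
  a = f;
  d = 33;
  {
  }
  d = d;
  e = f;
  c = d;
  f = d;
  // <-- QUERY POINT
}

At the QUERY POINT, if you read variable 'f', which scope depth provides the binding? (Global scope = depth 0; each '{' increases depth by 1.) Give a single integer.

Answer: 1

Derivation:
Step 1: enter scope (depth=1)
Step 2: exit scope (depth=0)
Step 3: declare f=66 at depth 0
Step 4: enter scope (depth=1)
Step 5: declare a=(read f)=66 at depth 1
Step 6: declare d=33 at depth 1
Step 7: enter scope (depth=2)
Step 8: exit scope (depth=1)
Step 9: declare d=(read d)=33 at depth 1
Step 10: declare e=(read f)=66 at depth 1
Step 11: declare c=(read d)=33 at depth 1
Step 12: declare f=(read d)=33 at depth 1
Visible at query point: a=66 c=33 d=33 e=66 f=33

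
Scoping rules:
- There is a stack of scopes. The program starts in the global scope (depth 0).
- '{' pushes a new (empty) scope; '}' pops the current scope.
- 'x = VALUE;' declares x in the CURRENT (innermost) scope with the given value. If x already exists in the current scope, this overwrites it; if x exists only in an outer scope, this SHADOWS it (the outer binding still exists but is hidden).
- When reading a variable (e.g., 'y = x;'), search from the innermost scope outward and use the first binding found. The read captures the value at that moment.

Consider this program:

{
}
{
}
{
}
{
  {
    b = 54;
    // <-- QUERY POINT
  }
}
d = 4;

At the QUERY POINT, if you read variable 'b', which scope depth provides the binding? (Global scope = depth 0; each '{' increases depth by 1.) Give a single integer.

Answer: 2

Derivation:
Step 1: enter scope (depth=1)
Step 2: exit scope (depth=0)
Step 3: enter scope (depth=1)
Step 4: exit scope (depth=0)
Step 5: enter scope (depth=1)
Step 6: exit scope (depth=0)
Step 7: enter scope (depth=1)
Step 8: enter scope (depth=2)
Step 9: declare b=54 at depth 2
Visible at query point: b=54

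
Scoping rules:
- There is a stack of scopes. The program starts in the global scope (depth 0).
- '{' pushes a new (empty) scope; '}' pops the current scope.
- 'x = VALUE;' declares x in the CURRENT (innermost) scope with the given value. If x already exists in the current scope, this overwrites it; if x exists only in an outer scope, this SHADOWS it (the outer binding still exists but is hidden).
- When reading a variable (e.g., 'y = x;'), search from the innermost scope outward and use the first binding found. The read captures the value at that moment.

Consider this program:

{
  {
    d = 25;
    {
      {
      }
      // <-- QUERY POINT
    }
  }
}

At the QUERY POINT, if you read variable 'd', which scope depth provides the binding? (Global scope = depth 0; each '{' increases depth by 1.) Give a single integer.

Answer: 2

Derivation:
Step 1: enter scope (depth=1)
Step 2: enter scope (depth=2)
Step 3: declare d=25 at depth 2
Step 4: enter scope (depth=3)
Step 5: enter scope (depth=4)
Step 6: exit scope (depth=3)
Visible at query point: d=25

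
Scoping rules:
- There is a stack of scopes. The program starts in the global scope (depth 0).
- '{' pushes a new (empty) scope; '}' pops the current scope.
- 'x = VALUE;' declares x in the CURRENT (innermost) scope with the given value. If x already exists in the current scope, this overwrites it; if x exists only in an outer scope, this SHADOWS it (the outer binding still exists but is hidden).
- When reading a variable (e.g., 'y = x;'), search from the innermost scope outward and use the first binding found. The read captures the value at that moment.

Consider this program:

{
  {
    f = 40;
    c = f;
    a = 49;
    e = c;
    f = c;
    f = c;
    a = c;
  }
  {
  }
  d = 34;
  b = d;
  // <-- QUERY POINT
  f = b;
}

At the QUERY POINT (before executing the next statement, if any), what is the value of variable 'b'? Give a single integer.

Step 1: enter scope (depth=1)
Step 2: enter scope (depth=2)
Step 3: declare f=40 at depth 2
Step 4: declare c=(read f)=40 at depth 2
Step 5: declare a=49 at depth 2
Step 6: declare e=(read c)=40 at depth 2
Step 7: declare f=(read c)=40 at depth 2
Step 8: declare f=(read c)=40 at depth 2
Step 9: declare a=(read c)=40 at depth 2
Step 10: exit scope (depth=1)
Step 11: enter scope (depth=2)
Step 12: exit scope (depth=1)
Step 13: declare d=34 at depth 1
Step 14: declare b=(read d)=34 at depth 1
Visible at query point: b=34 d=34

Answer: 34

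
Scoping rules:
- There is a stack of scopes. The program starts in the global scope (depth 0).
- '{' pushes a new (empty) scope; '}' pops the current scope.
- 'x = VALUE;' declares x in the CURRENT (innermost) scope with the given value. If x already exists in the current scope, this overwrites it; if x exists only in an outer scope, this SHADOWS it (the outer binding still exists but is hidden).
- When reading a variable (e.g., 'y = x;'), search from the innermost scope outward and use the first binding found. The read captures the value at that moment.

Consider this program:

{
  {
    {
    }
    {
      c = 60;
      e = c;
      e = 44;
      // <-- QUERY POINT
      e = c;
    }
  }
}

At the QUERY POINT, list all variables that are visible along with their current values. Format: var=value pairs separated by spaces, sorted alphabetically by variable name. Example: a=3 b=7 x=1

Answer: c=60 e=44

Derivation:
Step 1: enter scope (depth=1)
Step 2: enter scope (depth=2)
Step 3: enter scope (depth=3)
Step 4: exit scope (depth=2)
Step 5: enter scope (depth=3)
Step 6: declare c=60 at depth 3
Step 7: declare e=(read c)=60 at depth 3
Step 8: declare e=44 at depth 3
Visible at query point: c=60 e=44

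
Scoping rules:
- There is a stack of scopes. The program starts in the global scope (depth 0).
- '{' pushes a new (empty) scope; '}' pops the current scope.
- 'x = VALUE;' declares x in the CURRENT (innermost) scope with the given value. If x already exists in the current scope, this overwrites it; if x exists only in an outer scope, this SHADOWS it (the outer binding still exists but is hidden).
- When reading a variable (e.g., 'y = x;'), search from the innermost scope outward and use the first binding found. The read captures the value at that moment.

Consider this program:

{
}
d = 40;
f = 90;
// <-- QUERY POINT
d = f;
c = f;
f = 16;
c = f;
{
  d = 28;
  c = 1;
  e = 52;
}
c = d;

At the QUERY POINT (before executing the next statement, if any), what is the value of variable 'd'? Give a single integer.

Step 1: enter scope (depth=1)
Step 2: exit scope (depth=0)
Step 3: declare d=40 at depth 0
Step 4: declare f=90 at depth 0
Visible at query point: d=40 f=90

Answer: 40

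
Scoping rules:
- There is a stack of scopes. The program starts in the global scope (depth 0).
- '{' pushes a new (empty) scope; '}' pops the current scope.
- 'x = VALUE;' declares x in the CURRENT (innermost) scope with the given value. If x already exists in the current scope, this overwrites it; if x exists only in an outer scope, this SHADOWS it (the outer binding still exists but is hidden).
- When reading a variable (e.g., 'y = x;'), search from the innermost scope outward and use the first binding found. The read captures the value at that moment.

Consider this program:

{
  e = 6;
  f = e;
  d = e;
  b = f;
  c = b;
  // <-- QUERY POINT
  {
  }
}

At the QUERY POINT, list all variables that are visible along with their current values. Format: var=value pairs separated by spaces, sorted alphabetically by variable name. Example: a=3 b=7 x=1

Answer: b=6 c=6 d=6 e=6 f=6

Derivation:
Step 1: enter scope (depth=1)
Step 2: declare e=6 at depth 1
Step 3: declare f=(read e)=6 at depth 1
Step 4: declare d=(read e)=6 at depth 1
Step 5: declare b=(read f)=6 at depth 1
Step 6: declare c=(read b)=6 at depth 1
Visible at query point: b=6 c=6 d=6 e=6 f=6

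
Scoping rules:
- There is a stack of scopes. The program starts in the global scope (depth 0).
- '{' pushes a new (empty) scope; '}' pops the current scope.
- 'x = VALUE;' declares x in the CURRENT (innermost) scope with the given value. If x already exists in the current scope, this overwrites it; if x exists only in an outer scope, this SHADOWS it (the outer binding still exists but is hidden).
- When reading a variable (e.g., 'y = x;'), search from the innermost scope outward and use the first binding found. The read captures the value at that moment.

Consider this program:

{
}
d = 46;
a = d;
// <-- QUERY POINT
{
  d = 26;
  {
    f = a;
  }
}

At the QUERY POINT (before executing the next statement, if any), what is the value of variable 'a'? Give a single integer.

Answer: 46

Derivation:
Step 1: enter scope (depth=1)
Step 2: exit scope (depth=0)
Step 3: declare d=46 at depth 0
Step 4: declare a=(read d)=46 at depth 0
Visible at query point: a=46 d=46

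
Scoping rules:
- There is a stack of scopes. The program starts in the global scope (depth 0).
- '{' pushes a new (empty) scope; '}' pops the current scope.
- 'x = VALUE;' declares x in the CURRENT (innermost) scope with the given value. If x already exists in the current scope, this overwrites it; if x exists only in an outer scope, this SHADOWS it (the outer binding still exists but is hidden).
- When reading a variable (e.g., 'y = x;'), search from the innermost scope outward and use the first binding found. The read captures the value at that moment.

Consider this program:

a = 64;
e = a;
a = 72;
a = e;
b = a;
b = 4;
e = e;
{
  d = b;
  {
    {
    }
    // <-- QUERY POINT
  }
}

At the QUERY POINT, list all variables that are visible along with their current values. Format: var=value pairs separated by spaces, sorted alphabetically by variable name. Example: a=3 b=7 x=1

Step 1: declare a=64 at depth 0
Step 2: declare e=(read a)=64 at depth 0
Step 3: declare a=72 at depth 0
Step 4: declare a=(read e)=64 at depth 0
Step 5: declare b=(read a)=64 at depth 0
Step 6: declare b=4 at depth 0
Step 7: declare e=(read e)=64 at depth 0
Step 8: enter scope (depth=1)
Step 9: declare d=(read b)=4 at depth 1
Step 10: enter scope (depth=2)
Step 11: enter scope (depth=3)
Step 12: exit scope (depth=2)
Visible at query point: a=64 b=4 d=4 e=64

Answer: a=64 b=4 d=4 e=64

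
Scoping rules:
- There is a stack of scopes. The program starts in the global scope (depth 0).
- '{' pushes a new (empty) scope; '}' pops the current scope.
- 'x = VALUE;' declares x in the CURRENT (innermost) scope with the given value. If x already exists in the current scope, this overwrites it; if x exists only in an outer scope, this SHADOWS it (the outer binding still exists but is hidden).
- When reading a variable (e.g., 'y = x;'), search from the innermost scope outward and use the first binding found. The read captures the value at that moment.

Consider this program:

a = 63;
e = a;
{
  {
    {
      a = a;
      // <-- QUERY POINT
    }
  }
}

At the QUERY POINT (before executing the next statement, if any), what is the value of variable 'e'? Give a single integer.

Step 1: declare a=63 at depth 0
Step 2: declare e=(read a)=63 at depth 0
Step 3: enter scope (depth=1)
Step 4: enter scope (depth=2)
Step 5: enter scope (depth=3)
Step 6: declare a=(read a)=63 at depth 3
Visible at query point: a=63 e=63

Answer: 63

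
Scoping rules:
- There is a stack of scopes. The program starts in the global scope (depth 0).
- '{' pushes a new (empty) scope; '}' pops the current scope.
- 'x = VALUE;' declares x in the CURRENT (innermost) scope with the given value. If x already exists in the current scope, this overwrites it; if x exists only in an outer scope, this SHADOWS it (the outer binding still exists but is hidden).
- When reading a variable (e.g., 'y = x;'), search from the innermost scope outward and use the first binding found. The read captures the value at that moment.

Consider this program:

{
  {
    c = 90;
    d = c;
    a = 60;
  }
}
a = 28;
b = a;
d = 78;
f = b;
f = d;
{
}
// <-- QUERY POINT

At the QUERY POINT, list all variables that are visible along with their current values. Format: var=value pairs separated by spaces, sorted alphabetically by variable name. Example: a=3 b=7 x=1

Answer: a=28 b=28 d=78 f=78

Derivation:
Step 1: enter scope (depth=1)
Step 2: enter scope (depth=2)
Step 3: declare c=90 at depth 2
Step 4: declare d=(read c)=90 at depth 2
Step 5: declare a=60 at depth 2
Step 6: exit scope (depth=1)
Step 7: exit scope (depth=0)
Step 8: declare a=28 at depth 0
Step 9: declare b=(read a)=28 at depth 0
Step 10: declare d=78 at depth 0
Step 11: declare f=(read b)=28 at depth 0
Step 12: declare f=(read d)=78 at depth 0
Step 13: enter scope (depth=1)
Step 14: exit scope (depth=0)
Visible at query point: a=28 b=28 d=78 f=78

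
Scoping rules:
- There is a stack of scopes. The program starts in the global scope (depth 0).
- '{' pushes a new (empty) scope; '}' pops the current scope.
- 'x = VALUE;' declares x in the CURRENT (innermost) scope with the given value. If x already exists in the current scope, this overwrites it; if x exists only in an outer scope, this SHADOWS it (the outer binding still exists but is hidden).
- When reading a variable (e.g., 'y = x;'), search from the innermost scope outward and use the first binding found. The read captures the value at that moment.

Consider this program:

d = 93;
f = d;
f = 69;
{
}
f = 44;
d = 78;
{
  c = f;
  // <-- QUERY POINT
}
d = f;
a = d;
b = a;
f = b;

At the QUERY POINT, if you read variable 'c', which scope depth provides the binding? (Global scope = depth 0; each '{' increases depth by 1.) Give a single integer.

Step 1: declare d=93 at depth 0
Step 2: declare f=(read d)=93 at depth 0
Step 3: declare f=69 at depth 0
Step 4: enter scope (depth=1)
Step 5: exit scope (depth=0)
Step 6: declare f=44 at depth 0
Step 7: declare d=78 at depth 0
Step 8: enter scope (depth=1)
Step 9: declare c=(read f)=44 at depth 1
Visible at query point: c=44 d=78 f=44

Answer: 1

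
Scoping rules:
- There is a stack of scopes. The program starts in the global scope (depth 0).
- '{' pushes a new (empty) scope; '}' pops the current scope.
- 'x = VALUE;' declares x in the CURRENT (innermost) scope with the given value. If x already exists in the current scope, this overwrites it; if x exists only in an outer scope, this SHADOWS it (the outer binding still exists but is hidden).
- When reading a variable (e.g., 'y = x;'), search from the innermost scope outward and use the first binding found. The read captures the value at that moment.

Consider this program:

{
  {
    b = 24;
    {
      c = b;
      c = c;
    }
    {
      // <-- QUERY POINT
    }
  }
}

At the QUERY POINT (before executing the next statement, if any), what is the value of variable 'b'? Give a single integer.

Answer: 24

Derivation:
Step 1: enter scope (depth=1)
Step 2: enter scope (depth=2)
Step 3: declare b=24 at depth 2
Step 4: enter scope (depth=3)
Step 5: declare c=(read b)=24 at depth 3
Step 6: declare c=(read c)=24 at depth 3
Step 7: exit scope (depth=2)
Step 8: enter scope (depth=3)
Visible at query point: b=24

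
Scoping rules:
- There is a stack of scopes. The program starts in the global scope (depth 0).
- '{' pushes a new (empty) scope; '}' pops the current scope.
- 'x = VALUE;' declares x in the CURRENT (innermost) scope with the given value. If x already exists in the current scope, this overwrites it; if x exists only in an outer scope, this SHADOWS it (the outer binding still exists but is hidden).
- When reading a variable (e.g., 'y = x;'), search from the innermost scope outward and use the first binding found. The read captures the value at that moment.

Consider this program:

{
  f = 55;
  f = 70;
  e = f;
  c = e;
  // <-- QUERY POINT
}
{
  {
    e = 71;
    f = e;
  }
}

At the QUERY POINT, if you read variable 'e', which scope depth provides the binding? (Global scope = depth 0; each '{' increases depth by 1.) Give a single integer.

Answer: 1

Derivation:
Step 1: enter scope (depth=1)
Step 2: declare f=55 at depth 1
Step 3: declare f=70 at depth 1
Step 4: declare e=(read f)=70 at depth 1
Step 5: declare c=(read e)=70 at depth 1
Visible at query point: c=70 e=70 f=70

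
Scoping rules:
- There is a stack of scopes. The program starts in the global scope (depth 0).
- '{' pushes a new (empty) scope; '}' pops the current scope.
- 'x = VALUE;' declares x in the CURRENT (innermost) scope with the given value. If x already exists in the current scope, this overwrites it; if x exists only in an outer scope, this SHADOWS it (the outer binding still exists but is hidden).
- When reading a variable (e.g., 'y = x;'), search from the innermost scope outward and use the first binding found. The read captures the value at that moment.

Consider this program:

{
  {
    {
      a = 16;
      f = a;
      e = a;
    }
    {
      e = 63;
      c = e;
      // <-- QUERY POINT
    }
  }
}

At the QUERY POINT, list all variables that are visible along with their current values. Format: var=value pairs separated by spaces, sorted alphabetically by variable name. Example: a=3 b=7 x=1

Step 1: enter scope (depth=1)
Step 2: enter scope (depth=2)
Step 3: enter scope (depth=3)
Step 4: declare a=16 at depth 3
Step 5: declare f=(read a)=16 at depth 3
Step 6: declare e=(read a)=16 at depth 3
Step 7: exit scope (depth=2)
Step 8: enter scope (depth=3)
Step 9: declare e=63 at depth 3
Step 10: declare c=(read e)=63 at depth 3
Visible at query point: c=63 e=63

Answer: c=63 e=63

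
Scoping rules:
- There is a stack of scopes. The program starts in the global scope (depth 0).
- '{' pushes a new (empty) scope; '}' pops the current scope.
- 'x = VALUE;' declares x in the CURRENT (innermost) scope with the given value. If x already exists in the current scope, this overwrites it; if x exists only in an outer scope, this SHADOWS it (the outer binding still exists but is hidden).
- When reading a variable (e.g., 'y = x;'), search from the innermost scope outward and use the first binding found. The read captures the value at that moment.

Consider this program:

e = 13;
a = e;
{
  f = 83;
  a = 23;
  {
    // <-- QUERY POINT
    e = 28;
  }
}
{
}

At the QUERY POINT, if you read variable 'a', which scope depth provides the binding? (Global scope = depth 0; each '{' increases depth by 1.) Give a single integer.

Step 1: declare e=13 at depth 0
Step 2: declare a=(read e)=13 at depth 0
Step 3: enter scope (depth=1)
Step 4: declare f=83 at depth 1
Step 5: declare a=23 at depth 1
Step 6: enter scope (depth=2)
Visible at query point: a=23 e=13 f=83

Answer: 1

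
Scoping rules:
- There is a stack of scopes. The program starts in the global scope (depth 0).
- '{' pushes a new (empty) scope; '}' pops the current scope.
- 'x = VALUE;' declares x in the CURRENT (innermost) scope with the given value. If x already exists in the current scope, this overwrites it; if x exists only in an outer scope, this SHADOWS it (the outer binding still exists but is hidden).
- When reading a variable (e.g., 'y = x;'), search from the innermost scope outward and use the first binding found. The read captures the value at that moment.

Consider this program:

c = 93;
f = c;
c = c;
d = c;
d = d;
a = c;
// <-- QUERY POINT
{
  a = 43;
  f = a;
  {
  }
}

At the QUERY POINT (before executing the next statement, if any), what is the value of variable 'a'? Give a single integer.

Step 1: declare c=93 at depth 0
Step 2: declare f=(read c)=93 at depth 0
Step 3: declare c=(read c)=93 at depth 0
Step 4: declare d=(read c)=93 at depth 0
Step 5: declare d=(read d)=93 at depth 0
Step 6: declare a=(read c)=93 at depth 0
Visible at query point: a=93 c=93 d=93 f=93

Answer: 93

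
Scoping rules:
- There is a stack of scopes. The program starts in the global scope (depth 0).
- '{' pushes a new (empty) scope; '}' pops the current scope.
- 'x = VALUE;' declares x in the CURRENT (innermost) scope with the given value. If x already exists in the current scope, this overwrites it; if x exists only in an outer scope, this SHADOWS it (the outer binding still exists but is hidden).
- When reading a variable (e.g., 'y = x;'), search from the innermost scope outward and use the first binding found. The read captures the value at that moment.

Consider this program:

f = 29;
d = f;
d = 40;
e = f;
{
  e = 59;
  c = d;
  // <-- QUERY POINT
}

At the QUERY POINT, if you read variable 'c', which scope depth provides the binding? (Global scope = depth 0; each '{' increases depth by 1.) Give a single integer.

Answer: 1

Derivation:
Step 1: declare f=29 at depth 0
Step 2: declare d=(read f)=29 at depth 0
Step 3: declare d=40 at depth 0
Step 4: declare e=(read f)=29 at depth 0
Step 5: enter scope (depth=1)
Step 6: declare e=59 at depth 1
Step 7: declare c=(read d)=40 at depth 1
Visible at query point: c=40 d=40 e=59 f=29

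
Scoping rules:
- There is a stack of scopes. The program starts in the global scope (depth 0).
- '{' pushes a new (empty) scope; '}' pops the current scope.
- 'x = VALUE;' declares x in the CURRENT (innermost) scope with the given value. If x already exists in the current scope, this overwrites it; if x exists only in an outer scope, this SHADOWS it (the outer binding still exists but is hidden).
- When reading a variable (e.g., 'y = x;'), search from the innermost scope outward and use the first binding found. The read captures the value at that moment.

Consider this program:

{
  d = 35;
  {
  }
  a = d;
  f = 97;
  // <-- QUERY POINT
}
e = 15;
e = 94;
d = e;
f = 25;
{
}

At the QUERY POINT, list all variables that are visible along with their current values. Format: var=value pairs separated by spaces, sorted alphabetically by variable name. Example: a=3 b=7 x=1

Answer: a=35 d=35 f=97

Derivation:
Step 1: enter scope (depth=1)
Step 2: declare d=35 at depth 1
Step 3: enter scope (depth=2)
Step 4: exit scope (depth=1)
Step 5: declare a=(read d)=35 at depth 1
Step 6: declare f=97 at depth 1
Visible at query point: a=35 d=35 f=97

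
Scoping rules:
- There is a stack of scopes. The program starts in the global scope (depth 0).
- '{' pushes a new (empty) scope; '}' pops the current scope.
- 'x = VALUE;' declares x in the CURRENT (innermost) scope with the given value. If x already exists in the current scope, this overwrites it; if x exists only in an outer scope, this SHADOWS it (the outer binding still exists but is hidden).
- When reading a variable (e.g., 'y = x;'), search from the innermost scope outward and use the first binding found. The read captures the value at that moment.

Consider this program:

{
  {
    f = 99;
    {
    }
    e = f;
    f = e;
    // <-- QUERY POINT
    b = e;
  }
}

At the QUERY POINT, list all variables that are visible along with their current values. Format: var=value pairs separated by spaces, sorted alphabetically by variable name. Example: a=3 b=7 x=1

Step 1: enter scope (depth=1)
Step 2: enter scope (depth=2)
Step 3: declare f=99 at depth 2
Step 4: enter scope (depth=3)
Step 5: exit scope (depth=2)
Step 6: declare e=(read f)=99 at depth 2
Step 7: declare f=(read e)=99 at depth 2
Visible at query point: e=99 f=99

Answer: e=99 f=99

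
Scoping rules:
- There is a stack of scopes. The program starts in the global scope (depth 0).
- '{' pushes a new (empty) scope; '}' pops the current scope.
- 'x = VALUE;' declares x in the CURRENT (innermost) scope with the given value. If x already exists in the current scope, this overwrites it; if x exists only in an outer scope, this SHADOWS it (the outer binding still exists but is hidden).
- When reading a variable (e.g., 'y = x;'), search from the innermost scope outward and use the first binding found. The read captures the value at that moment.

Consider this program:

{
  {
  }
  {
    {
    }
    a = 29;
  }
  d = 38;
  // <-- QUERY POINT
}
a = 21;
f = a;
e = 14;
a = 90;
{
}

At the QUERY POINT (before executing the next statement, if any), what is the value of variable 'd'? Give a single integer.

Step 1: enter scope (depth=1)
Step 2: enter scope (depth=2)
Step 3: exit scope (depth=1)
Step 4: enter scope (depth=2)
Step 5: enter scope (depth=3)
Step 6: exit scope (depth=2)
Step 7: declare a=29 at depth 2
Step 8: exit scope (depth=1)
Step 9: declare d=38 at depth 1
Visible at query point: d=38

Answer: 38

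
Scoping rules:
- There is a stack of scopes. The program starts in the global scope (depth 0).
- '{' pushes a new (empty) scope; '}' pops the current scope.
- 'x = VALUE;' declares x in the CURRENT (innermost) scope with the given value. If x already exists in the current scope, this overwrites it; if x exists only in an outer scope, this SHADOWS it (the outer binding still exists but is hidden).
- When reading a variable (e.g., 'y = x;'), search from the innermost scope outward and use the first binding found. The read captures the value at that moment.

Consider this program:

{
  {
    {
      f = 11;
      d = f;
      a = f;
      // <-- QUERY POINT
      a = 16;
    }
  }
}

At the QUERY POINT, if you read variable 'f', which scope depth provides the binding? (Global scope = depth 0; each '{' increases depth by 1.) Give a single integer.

Answer: 3

Derivation:
Step 1: enter scope (depth=1)
Step 2: enter scope (depth=2)
Step 3: enter scope (depth=3)
Step 4: declare f=11 at depth 3
Step 5: declare d=(read f)=11 at depth 3
Step 6: declare a=(read f)=11 at depth 3
Visible at query point: a=11 d=11 f=11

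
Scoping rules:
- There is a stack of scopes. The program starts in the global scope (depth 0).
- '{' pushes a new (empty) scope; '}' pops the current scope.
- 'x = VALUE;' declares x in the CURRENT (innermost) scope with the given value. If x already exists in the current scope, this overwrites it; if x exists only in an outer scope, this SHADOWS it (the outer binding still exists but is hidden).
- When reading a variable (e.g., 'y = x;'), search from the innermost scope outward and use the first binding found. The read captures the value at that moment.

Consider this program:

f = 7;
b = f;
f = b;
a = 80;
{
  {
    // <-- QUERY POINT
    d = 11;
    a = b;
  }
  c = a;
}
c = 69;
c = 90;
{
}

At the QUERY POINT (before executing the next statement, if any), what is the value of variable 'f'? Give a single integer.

Step 1: declare f=7 at depth 0
Step 2: declare b=(read f)=7 at depth 0
Step 3: declare f=(read b)=7 at depth 0
Step 4: declare a=80 at depth 0
Step 5: enter scope (depth=1)
Step 6: enter scope (depth=2)
Visible at query point: a=80 b=7 f=7

Answer: 7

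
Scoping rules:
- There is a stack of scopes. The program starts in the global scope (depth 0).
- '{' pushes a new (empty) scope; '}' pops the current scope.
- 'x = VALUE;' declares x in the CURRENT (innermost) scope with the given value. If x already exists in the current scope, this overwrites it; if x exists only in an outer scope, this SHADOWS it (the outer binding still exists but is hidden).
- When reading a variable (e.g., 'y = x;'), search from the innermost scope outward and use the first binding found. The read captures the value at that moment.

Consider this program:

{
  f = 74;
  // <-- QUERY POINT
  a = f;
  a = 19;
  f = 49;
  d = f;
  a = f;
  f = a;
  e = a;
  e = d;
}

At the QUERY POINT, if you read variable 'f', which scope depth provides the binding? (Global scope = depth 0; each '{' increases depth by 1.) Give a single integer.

Answer: 1

Derivation:
Step 1: enter scope (depth=1)
Step 2: declare f=74 at depth 1
Visible at query point: f=74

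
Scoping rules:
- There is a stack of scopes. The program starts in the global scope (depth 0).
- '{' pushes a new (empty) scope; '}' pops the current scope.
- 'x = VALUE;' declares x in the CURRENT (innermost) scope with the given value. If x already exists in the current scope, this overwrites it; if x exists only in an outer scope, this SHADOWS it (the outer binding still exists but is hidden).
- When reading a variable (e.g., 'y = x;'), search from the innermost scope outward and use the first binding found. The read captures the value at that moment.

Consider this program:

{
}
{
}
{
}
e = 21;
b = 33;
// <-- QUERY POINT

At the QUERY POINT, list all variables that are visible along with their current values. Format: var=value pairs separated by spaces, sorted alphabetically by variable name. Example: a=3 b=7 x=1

Step 1: enter scope (depth=1)
Step 2: exit scope (depth=0)
Step 3: enter scope (depth=1)
Step 4: exit scope (depth=0)
Step 5: enter scope (depth=1)
Step 6: exit scope (depth=0)
Step 7: declare e=21 at depth 0
Step 8: declare b=33 at depth 0
Visible at query point: b=33 e=21

Answer: b=33 e=21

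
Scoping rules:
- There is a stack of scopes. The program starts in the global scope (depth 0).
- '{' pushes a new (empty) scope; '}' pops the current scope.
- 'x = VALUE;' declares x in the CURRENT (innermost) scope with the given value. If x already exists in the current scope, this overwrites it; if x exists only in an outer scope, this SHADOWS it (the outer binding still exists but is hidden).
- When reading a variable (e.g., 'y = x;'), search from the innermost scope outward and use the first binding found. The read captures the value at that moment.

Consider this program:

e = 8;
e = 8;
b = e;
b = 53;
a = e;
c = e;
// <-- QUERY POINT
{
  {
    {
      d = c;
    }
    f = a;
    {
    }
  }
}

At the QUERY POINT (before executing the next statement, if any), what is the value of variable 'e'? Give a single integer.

Step 1: declare e=8 at depth 0
Step 2: declare e=8 at depth 0
Step 3: declare b=(read e)=8 at depth 0
Step 4: declare b=53 at depth 0
Step 5: declare a=(read e)=8 at depth 0
Step 6: declare c=(read e)=8 at depth 0
Visible at query point: a=8 b=53 c=8 e=8

Answer: 8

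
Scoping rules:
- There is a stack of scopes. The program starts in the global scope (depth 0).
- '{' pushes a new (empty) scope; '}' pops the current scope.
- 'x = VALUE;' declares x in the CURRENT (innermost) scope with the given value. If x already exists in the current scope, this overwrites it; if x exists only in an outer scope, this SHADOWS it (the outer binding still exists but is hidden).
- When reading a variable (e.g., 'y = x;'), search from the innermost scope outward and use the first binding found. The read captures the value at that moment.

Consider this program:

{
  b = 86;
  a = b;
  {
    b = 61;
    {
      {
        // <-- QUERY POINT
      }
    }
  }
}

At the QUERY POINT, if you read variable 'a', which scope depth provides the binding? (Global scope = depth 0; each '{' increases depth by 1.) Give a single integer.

Step 1: enter scope (depth=1)
Step 2: declare b=86 at depth 1
Step 3: declare a=(read b)=86 at depth 1
Step 4: enter scope (depth=2)
Step 5: declare b=61 at depth 2
Step 6: enter scope (depth=3)
Step 7: enter scope (depth=4)
Visible at query point: a=86 b=61

Answer: 1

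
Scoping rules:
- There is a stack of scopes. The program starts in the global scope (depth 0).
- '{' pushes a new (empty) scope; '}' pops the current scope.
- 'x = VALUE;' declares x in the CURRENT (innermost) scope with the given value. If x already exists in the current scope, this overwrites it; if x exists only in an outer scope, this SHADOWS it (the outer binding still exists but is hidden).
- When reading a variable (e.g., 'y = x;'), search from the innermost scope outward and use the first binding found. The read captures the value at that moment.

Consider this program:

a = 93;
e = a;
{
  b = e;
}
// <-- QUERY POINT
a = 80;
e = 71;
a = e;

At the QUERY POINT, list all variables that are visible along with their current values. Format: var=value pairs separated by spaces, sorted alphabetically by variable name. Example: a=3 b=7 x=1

Step 1: declare a=93 at depth 0
Step 2: declare e=(read a)=93 at depth 0
Step 3: enter scope (depth=1)
Step 4: declare b=(read e)=93 at depth 1
Step 5: exit scope (depth=0)
Visible at query point: a=93 e=93

Answer: a=93 e=93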